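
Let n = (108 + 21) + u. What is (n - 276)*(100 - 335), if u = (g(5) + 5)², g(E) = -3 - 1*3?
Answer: 34310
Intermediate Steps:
g(E) = -6 (g(E) = -3 - 3 = -6)
u = 1 (u = (-6 + 5)² = (-1)² = 1)
n = 130 (n = (108 + 21) + 1 = 129 + 1 = 130)
(n - 276)*(100 - 335) = (130 - 276)*(100 - 335) = -146*(-235) = 34310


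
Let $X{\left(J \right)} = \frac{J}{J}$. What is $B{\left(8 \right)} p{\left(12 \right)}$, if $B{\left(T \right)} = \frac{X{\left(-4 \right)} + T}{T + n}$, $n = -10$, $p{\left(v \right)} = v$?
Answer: $-54$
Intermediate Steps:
$X{\left(J \right)} = 1$
$B{\left(T \right)} = \frac{1 + T}{-10 + T}$ ($B{\left(T \right)} = \frac{1 + T}{T - 10} = \frac{1 + T}{-10 + T}$)
$B{\left(8 \right)} p{\left(12 \right)} = \frac{1 + 8}{-10 + 8} \cdot 12 = \frac{1}{-2} \cdot 9 \cdot 12 = \left(- \frac{1}{2}\right) 9 \cdot 12 = \left(- \frac{9}{2}\right) 12 = -54$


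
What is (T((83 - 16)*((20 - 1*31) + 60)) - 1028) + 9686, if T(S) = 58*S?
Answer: 199072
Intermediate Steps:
(T((83 - 16)*((20 - 1*31) + 60)) - 1028) + 9686 = (58*((83 - 16)*((20 - 1*31) + 60)) - 1028) + 9686 = (58*(67*((20 - 31) + 60)) - 1028) + 9686 = (58*(67*(-11 + 60)) - 1028) + 9686 = (58*(67*49) - 1028) + 9686 = (58*3283 - 1028) + 9686 = (190414 - 1028) + 9686 = 189386 + 9686 = 199072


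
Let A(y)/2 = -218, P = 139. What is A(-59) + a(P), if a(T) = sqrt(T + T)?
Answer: -436 + sqrt(278) ≈ -419.33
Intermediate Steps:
A(y) = -436 (A(y) = 2*(-218) = -436)
a(T) = sqrt(2)*sqrt(T) (a(T) = sqrt(2*T) = sqrt(2)*sqrt(T))
A(-59) + a(P) = -436 + sqrt(2)*sqrt(139) = -436 + sqrt(278)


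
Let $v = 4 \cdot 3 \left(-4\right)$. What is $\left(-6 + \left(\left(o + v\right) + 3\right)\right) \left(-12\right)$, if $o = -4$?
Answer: $660$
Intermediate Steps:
$v = -48$ ($v = 12 \left(-4\right) = -48$)
$\left(-6 + \left(\left(o + v\right) + 3\right)\right) \left(-12\right) = \left(-6 + \left(\left(-4 - 48\right) + 3\right)\right) \left(-12\right) = \left(-6 + \left(-52 + 3\right)\right) \left(-12\right) = \left(-6 - 49\right) \left(-12\right) = \left(-55\right) \left(-12\right) = 660$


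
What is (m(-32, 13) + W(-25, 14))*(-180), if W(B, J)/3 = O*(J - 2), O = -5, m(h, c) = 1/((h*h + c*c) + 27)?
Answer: 1976391/61 ≈ 32400.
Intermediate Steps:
m(h, c) = 1/(27 + c**2 + h**2) (m(h, c) = 1/((h**2 + c**2) + 27) = 1/((c**2 + h**2) + 27) = 1/(27 + c**2 + h**2))
W(B, J) = 30 - 15*J (W(B, J) = 3*(-5*(J - 2)) = 3*(-5*(-2 + J)) = 3*(10 - 5*J) = 30 - 15*J)
(m(-32, 13) + W(-25, 14))*(-180) = (1/(27 + 13**2 + (-32)**2) + (30 - 15*14))*(-180) = (1/(27 + 169 + 1024) + (30 - 210))*(-180) = (1/1220 - 180)*(-180) = -219599/1220*(-180) = 1976391/61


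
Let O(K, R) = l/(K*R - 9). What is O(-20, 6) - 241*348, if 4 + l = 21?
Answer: -10818989/129 ≈ -83868.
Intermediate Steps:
l = 17 (l = -4 + 21 = 17)
O(K, R) = 17/(-9 + K*R) (O(K, R) = 17/(K*R - 9) = 17/(-9 + K*R))
O(-20, 6) - 241*348 = 17/(-9 - 20*6) - 241*348 = 17/(-9 - 120) - 83868 = 17/(-129) - 83868 = 17*(-1/129) - 83868 = -17/129 - 83868 = -10818989/129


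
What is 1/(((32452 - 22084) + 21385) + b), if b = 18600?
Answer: 1/50353 ≈ 1.9860e-5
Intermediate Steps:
1/(((32452 - 22084) + 21385) + b) = 1/(((32452 - 22084) + 21385) + 18600) = 1/((10368 + 21385) + 18600) = 1/(31753 + 18600) = 1/50353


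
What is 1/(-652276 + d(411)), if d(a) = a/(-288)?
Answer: -96/62618633 ≈ -1.5331e-6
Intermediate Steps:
d(a) = -a/288 (d(a) = a*(-1/288) = -a/288)
1/(-652276 + d(411)) = 1/(-652276 - 1/288*411) = 1/(-652276 - 137/96) = 1/(-62618633/96) = -96/62618633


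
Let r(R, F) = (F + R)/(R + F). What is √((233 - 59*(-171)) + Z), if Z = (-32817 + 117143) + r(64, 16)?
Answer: √94649 ≈ 307.65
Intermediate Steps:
r(R, F) = 1 (r(R, F) = (F + R)/(F + R) = 1)
Z = 84327 (Z = (-32817 + 117143) + 1 = 84326 + 1 = 84327)
√((233 - 59*(-171)) + Z) = √((233 - 59*(-171)) + 84327) = √((233 + 10089) + 84327) = √(10322 + 84327) = √94649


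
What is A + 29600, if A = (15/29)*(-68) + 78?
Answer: 859642/29 ≈ 29643.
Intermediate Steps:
A = 1242/29 (A = (15*(1/29))*(-68) + 78 = (15/29)*(-68) + 78 = -1020/29 + 78 = 1242/29 ≈ 42.828)
A + 29600 = 1242/29 + 29600 = 859642/29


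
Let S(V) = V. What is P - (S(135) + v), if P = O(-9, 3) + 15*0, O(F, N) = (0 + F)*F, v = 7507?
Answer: -7561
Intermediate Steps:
O(F, N) = F**2 (O(F, N) = F*F = F**2)
P = 81 (P = (-9)**2 + 15*0 = 81 + 0 = 81)
P - (S(135) + v) = 81 - (135 + 7507) = 81 - 1*7642 = 81 - 7642 = -7561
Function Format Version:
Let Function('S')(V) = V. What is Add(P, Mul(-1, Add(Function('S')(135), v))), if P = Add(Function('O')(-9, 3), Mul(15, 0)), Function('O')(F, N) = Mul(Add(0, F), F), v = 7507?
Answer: -7561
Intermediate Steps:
Function('O')(F, N) = Pow(F, 2) (Function('O')(F, N) = Mul(F, F) = Pow(F, 2))
P = 81 (P = Add(Pow(-9, 2), Mul(15, 0)) = Add(81, 0) = 81)
Add(P, Mul(-1, Add(Function('S')(135), v))) = Add(81, Mul(-1, Add(135, 7507))) = Add(81, Mul(-1, 7642)) = Add(81, -7642) = -7561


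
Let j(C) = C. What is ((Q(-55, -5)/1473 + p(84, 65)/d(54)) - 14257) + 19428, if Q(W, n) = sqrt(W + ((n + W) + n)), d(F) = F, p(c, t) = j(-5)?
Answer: 279229/54 + 2*I*sqrt(30)/1473 ≈ 5170.9 + 0.0074368*I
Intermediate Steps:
p(c, t) = -5
Q(W, n) = sqrt(2*W + 2*n) (Q(W, n) = sqrt(W + ((W + n) + n)) = sqrt(W + (W + 2*n)) = sqrt(2*W + 2*n))
((Q(-55, -5)/1473 + p(84, 65)/d(54)) - 14257) + 19428 = ((sqrt(2*(-55) + 2*(-5))/1473 - 5/54) - 14257) + 19428 = ((sqrt(-110 - 10)*(1/1473) - 5*1/54) - 14257) + 19428 = ((sqrt(-120)*(1/1473) - 5/54) - 14257) + 19428 = (((2*I*sqrt(30))*(1/1473) - 5/54) - 14257) + 19428 = ((2*I*sqrt(30)/1473 - 5/54) - 14257) + 19428 = ((-5/54 + 2*I*sqrt(30)/1473) - 14257) + 19428 = (-769883/54 + 2*I*sqrt(30)/1473) + 19428 = 279229/54 + 2*I*sqrt(30)/1473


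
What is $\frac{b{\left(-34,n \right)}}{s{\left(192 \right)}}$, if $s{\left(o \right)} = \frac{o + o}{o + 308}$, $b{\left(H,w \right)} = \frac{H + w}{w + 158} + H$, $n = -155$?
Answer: $- \frac{12125}{96} \approx -126.3$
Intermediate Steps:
$b{\left(H,w \right)} = H + \frac{H + w}{158 + w}$ ($b{\left(H,w \right)} = \frac{H + w}{158 + w} + H = H + \frac{H + w}{158 + w}$)
$s{\left(o \right)} = \frac{2 o}{308 + o}$
$\frac{b{\left(-34,n \right)}}{s{\left(192 \right)}} = \frac{\frac{1}{158 - 155} \left(-155 + 159 \left(-34\right) - -5270\right)}{2 \cdot 192 \frac{1}{308 + 192}} = \frac{\frac{1}{3} \left(-155 - 5406 + 5270\right)}{2 \cdot 192 \cdot \frac{1}{500}} = \frac{\frac{1}{3} \left(-291\right)}{2 \cdot 192 \cdot \frac{1}{500}} = - \frac{97}{\frac{96}{125}} = \left(-97\right) \frac{125}{96} = - \frac{12125}{96}$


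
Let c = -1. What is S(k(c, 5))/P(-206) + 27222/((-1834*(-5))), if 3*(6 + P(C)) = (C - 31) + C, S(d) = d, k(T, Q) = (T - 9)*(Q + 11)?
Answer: 8475471/2113685 ≈ 4.0098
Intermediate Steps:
k(T, Q) = (-9 + T)*(11 + Q)
P(C) = -49/3 + 2*C/3 (P(C) = -6 + ((C - 31) + C)/3 = -6 + ((-31 + C) + C)/3 = -6 + (-31 + 2*C)/3 = -6 + (-31/3 + 2*C/3) = -49/3 + 2*C/3)
S(k(c, 5))/P(-206) + 27222/((-1834*(-5))) = (-99 - 9*5 + 11*(-1) + 5*(-1))/(-49/3 + (⅔)*(-206)) + 27222/((-1834*(-5))) = (-99 - 45 - 11 - 5)/(-49/3 - 412/3) + 27222/9170 = -160/(-461/3) + 27222*(1/9170) = -160*(-3/461) + 13611/4585 = 480/461 + 13611/4585 = 8475471/2113685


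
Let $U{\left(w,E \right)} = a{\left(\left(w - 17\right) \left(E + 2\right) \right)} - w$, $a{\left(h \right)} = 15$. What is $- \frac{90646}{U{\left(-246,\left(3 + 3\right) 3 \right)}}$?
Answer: $- \frac{90646}{261} \approx -347.3$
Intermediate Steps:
$U{\left(w,E \right)} = 15 - w$
$- \frac{90646}{U{\left(-246,\left(3 + 3\right) 3 \right)}} = - \frac{90646}{15 - -246} = - \frac{90646}{15 + 246} = - \frac{90646}{261}$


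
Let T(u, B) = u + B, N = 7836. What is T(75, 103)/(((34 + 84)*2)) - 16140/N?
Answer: -100593/77054 ≈ -1.3055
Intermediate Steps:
T(u, B) = B + u
T(75, 103)/(((34 + 84)*2)) - 16140/N = (103 + 75)/(((34 + 84)*2)) - 16140/7836 = 178/((118*2)) - 16140*1/7836 = 178/236 - 1345/653 = 178*(1/236) - 1345/653 = 89/118 - 1345/653 = -100593/77054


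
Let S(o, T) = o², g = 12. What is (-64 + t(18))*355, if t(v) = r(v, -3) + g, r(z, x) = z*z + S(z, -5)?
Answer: 211580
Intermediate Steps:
r(z, x) = 2*z² (r(z, x) = z*z + z² = z² + z² = 2*z²)
t(v) = 12 + 2*v² (t(v) = 2*v² + 12 = 12 + 2*v²)
(-64 + t(18))*355 = (-64 + (12 + 2*18²))*355 = (-64 + (12 + 2*324))*355 = (-64 + (12 + 648))*355 = (-64 + 660)*355 = 596*355 = 211580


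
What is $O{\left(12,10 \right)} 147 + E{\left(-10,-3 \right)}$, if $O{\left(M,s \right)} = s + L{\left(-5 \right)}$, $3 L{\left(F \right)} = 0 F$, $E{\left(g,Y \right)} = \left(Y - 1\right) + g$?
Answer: $1456$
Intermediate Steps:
$E{\left(g,Y \right)} = -1 + Y + g$ ($E{\left(g,Y \right)} = \left(-1 + Y\right) + g = -1 + Y + g$)
$L{\left(F \right)} = 0$ ($L{\left(F \right)} = \frac{0 F}{3} = \frac{1}{3} \cdot 0 = 0$)
$O{\left(M,s \right)} = s$ ($O{\left(M,s \right)} = s + 0 = s$)
$O{\left(12,10 \right)} 147 + E{\left(-10,-3 \right)} = 10 \cdot 147 - 14 = 1470 - 14 = 1456$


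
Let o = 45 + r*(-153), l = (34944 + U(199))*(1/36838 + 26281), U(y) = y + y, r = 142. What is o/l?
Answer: -399342339/17107992733409 ≈ -2.3342e-5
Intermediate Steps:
U(y) = 2*y
l = 17107992733409/18419 (l = (34944 + 2*199)*(1/36838 + 26281) = (34944 + 398)*(1/36838 + 26281) = 35342*(968139479/36838) = 17107992733409/18419 ≈ 9.2882e+8)
o = -21681 (o = 45 + 142*(-153) = 45 - 21726 = -21681)
o/l = -21681/17107992733409/18419 = -21681*18419/17107992733409 = -399342339/17107992733409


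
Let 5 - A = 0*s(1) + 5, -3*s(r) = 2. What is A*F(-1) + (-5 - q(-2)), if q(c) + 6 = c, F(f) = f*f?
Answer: 3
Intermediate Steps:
s(r) = -⅔ (s(r) = -⅓*2 = -⅔)
F(f) = f²
A = 0 (A = 5 - (0*(-⅔) + 5) = 5 - (0 + 5) = 5 - 1*5 = 5 - 5 = 0)
q(c) = -6 + c
A*F(-1) + (-5 - q(-2)) = 0*(-1)² + (-5 - (-6 - 2)) = 0*1 + (-5 - 1*(-8)) = 0 + (-5 + 8) = 0 + 3 = 3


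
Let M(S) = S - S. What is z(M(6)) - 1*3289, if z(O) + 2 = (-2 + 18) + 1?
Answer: -3274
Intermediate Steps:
M(S) = 0
z(O) = 15 (z(O) = -2 + ((-2 + 18) + 1) = -2 + (16 + 1) = -2 + 17 = 15)
z(M(6)) - 1*3289 = 15 - 1*3289 = 15 - 3289 = -3274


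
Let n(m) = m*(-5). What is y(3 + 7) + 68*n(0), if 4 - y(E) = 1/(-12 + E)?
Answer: 9/2 ≈ 4.5000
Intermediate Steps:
n(m) = -5*m
y(E) = 4 - 1/(-12 + E)
y(3 + 7) + 68*n(0) = (-49 + 4*(3 + 7))/(-12 + (3 + 7)) + 68*(-5*0) = (-49 + 4*10)/(-12 + 10) + 68*0 = (-49 + 40)/(-2) + 0 = -½*(-9) + 0 = 9/2 + 0 = 9/2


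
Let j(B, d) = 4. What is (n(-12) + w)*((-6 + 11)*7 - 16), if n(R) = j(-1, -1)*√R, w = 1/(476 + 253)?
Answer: 19/729 + 152*I*√3 ≈ 0.026063 + 263.27*I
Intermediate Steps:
w = 1/729 ≈ 0.0013717
n(R) = 4*√R
(n(-12) + w)*((-6 + 11)*7 - 16) = (4*√(-12) + 1/729)*((-6 + 11)*7 - 16) = (4*(2*I*√3) + 1/729)*(5*7 - 16) = (8*I*√3 + 1/729)*(35 - 16) = (1/729 + 8*I*√3)*19 = 19/729 + 152*I*√3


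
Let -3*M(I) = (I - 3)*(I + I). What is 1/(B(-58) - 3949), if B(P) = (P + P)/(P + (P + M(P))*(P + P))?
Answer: -14497/57248659 ≈ -0.00025323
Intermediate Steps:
M(I) = -2*I*(-3 + I)/3 (M(I) = -(I - 3)*(I + I)/3 = -(-3 + I)*2*I/3 = -2*I*(-3 + I)/3)
B(P) = 2*P/(P + 2*P*(P + 2*P*(3 - P)/3)) (B(P) = (P + P)/(P + (P + 2*P*(3 - P)/3)*(P + P)) = (2*P)/(P + (P + 2*P*(3 - P)/3)*(2*P)) = (2*P)/(P + 2*P*(P + 2*P*(3 - P)/3)) = 2*P/(P + 2*P*(P + 2*P*(3 - P)/3)))
1/(B(-58) - 3949) = 1/(6/(3 - 4*(-58)**2 + 18*(-58)) - 3949) = 1/(6/(3 - 4*3364 - 1044) - 3949) = 1/(6/(3 - 13456 - 1044) - 3949) = 1/(6/(-14497) - 3949) = 1/(6*(-1/14497) - 3949) = 1/(-6/14497 - 3949) = 1/(-57248659/14497) = -14497/57248659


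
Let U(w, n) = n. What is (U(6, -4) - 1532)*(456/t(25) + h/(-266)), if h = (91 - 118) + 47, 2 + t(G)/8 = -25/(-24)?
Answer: 279819264/3059 ≈ 91474.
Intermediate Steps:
t(G) = -23/3 (t(G) = -16 + 8*(-25/(-24)) = -16 + 8*(-25*(-1/24)) = -16 + 8*(25/24) = -16 + 25/3 = -23/3)
h = 20 (h = -27 + 47 = 20)
(U(6, -4) - 1532)*(456/t(25) + h/(-266)) = (-4 - 1532)*(456/(-23/3) + 20/(-266)) = -1536*(456*(-3/23) + 20*(-1/266)) = -1536*(-1368/23 - 10/133) = -1536*(-182174/3059) = 279819264/3059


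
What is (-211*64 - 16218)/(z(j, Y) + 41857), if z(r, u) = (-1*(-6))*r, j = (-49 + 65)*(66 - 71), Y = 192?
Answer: -4246/5911 ≈ -0.71832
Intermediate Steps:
j = -80 (j = 16*(-5) = -80)
z(r, u) = 6*r
(-211*64 - 16218)/(z(j, Y) + 41857) = (-211*64 - 16218)/(6*(-80) + 41857) = (-13504 - 16218)/(-480 + 41857) = -29722/41377 = -29722*1/41377 = -4246/5911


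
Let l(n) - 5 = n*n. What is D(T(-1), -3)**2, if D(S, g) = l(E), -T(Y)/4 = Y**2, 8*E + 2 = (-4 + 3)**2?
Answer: 103041/4096 ≈ 25.156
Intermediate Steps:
E = -1/8 (E = -1/4 + (-4 + 3)**2/8 = -1/4 + (1/8)*(-1)**2 = -1/4 + (1/8)*1 = -1/4 + 1/8 = -1/8 ≈ -0.12500)
T(Y) = -4*Y**2
l(n) = 5 + n**2 (l(n) = 5 + n*n = 5 + n**2)
D(S, g) = 321/64 (D(S, g) = 5 + (-1/8)**2 = 5 + 1/64 = 321/64)
D(T(-1), -3)**2 = (321/64)**2 = 103041/4096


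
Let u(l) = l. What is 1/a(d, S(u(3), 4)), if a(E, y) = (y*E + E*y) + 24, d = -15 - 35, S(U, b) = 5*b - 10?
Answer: -1/976 ≈ -0.0010246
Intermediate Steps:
S(U, b) = -10 + 5*b
d = -50
a(E, y) = 24 + 2*E*y (a(E, y) = (E*y + E*y) + 24 = 2*E*y + 24 = 24 + 2*E*y)
1/a(d, S(u(3), 4)) = 1/(24 + 2*(-50)*(-10 + 5*4)) = 1/(24 + 2*(-50)*(-10 + 20)) = 1/(24 + 2*(-50)*10) = 1/(24 - 1000) = 1/(-976) = -1/976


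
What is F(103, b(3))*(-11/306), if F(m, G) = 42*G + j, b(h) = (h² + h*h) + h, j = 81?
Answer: -1177/34 ≈ -34.618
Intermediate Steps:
b(h) = h + 2*h² (b(h) = (h² + h²) + h = 2*h² + h = h + 2*h²)
F(m, G) = 81 + 42*G (F(m, G) = 42*G + 81 = 81 + 42*G)
F(103, b(3))*(-11/306) = (81 + 42*(3*(1 + 2*3)))*(-11/306) = (81 + 42*(3*(1 + 6)))*(-11*1/306) = (81 + 42*(3*7))*(-11/306) = (81 + 42*21)*(-11/306) = (81 + 882)*(-11/306) = 963*(-11/306) = -1177/34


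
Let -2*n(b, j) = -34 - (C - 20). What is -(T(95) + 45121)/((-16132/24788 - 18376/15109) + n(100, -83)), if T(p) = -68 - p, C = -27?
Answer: 8418877610268/1566817487 ≈ 5373.2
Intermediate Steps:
n(b, j) = -13/2 (n(b, j) = -(-34 - (-27 - 20))/2 = -(-34 - 1*(-47))/2 = -(-34 + 47)/2 = -1/2*13 = -13/2)
-(T(95) + 45121)/((-16132/24788 - 18376/15109) + n(100, -83)) = -((-68 - 1*95) + 45121)/((-16132/24788 - 18376/15109) - 13/2) = -((-68 - 95) + 45121)/((-16132*1/24788 - 18376*1/15109) - 13/2) = -(-163 + 45121)/((-4033/6197 - 18376/15109) - 13/2) = -44958/(-174810669/93630473 - 13/2) = -44958/(-1566817487/187260946) = -44958*(-187260946)/1566817487 = -1*(-8418877610268/1566817487) = 8418877610268/1566817487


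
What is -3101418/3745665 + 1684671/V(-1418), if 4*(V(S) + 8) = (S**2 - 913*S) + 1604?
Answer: 5045346996/4170589885 ≈ 1.2097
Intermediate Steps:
V(S) = 393 - 913*S/4 + S**2/4 (V(S) = -8 + ((S**2 - 913*S) + 1604)/4 = -8 + (1604 + S**2 - 913*S)/4 = -8 + (401 - 913*S/4 + S**2/4) = 393 - 913*S/4 + S**2/4)
-3101418/3745665 + 1684671/V(-1418) = -3101418/3745665 + 1684671/(393 - 913/4*(-1418) + (1/4)*(-1418)**2) = -3101418*1/3745665 + 1684671/(393 + 647317/2 + (1/4)*2010724) = -344602/416185 + 1684671/(393 + 647317/2 + 502681) = -344602/416185 + 1684671/(1653465/2) = -344602/416185 + 1684671*(2/1653465) = -344602/416185 + 1123114/551155 = 5045346996/4170589885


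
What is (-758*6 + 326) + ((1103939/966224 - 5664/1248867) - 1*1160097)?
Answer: -468321737198125325/402228422736 ≈ -1.1643e+6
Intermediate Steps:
(-758*6 + 326) + ((1103939/966224 - 5664/1248867) - 1*1160097) = (-4548 + 326) + ((1103939*(1/966224) - 5664*1/1248867) - 1160097) = -4222 + ((1103939/966224 - 1888/416289) - 1160097) = -4222 + (457733431459/402228422736 - 1160097) = -4222 - 466623528797333933/402228422736 = -468321737198125325/402228422736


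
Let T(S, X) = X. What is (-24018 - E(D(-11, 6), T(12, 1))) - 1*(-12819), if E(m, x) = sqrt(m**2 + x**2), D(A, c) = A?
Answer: -11199 - sqrt(122) ≈ -11210.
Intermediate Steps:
(-24018 - E(D(-11, 6), T(12, 1))) - 1*(-12819) = (-24018 - sqrt((-11)**2 + 1**2)) - 1*(-12819) = (-24018 - sqrt(121 + 1)) + 12819 = (-24018 - sqrt(122)) + 12819 = -11199 - sqrt(122)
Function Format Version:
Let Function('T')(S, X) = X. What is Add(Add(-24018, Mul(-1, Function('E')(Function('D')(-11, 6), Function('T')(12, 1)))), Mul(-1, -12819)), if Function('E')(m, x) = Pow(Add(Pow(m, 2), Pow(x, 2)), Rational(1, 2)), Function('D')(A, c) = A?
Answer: Add(-11199, Mul(-1, Pow(122, Rational(1, 2)))) ≈ -11210.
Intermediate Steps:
Add(Add(-24018, Mul(-1, Function('E')(Function('D')(-11, 6), Function('T')(12, 1)))), Mul(-1, -12819)) = Add(Add(-24018, Mul(-1, Pow(Add(Pow(-11, 2), Pow(1, 2)), Rational(1, 2)))), Mul(-1, -12819)) = Add(Add(-24018, Mul(-1, Pow(Add(121, 1), Rational(1, 2)))), 12819) = Add(Add(-24018, Mul(-1, Pow(122, Rational(1, 2)))), 12819) = Add(-11199, Mul(-1, Pow(122, Rational(1, 2))))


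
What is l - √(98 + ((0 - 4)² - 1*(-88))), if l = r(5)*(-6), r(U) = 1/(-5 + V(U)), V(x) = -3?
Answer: ¾ - √202 ≈ -13.463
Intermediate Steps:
r(U) = -⅛ (r(U) = 1/(-5 - 3) = 1/(-8) = -⅛)
l = ¾ (l = -⅛*(-6) = ¾ ≈ 0.75000)
l - √(98 + ((0 - 4)² - 1*(-88))) = ¾ - √(98 + ((0 - 4)² - 1*(-88))) = ¾ - √(98 + ((-4)² + 88)) = ¾ - √(98 + (16 + 88)) = ¾ - √(98 + 104) = ¾ - √202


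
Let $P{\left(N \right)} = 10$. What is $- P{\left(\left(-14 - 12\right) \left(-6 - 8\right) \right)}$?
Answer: $-10$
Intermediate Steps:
$- P{\left(\left(-14 - 12\right) \left(-6 - 8\right) \right)} = \left(-1\right) 10 = -10$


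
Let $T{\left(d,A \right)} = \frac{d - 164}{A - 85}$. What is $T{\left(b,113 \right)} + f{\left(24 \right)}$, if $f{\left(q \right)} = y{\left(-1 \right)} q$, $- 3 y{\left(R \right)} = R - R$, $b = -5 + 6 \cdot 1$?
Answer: $- \frac{163}{28} \approx -5.8214$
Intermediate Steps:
$b = 1$ ($b = -5 + 6 = 1$)
$T{\left(d,A \right)} = \frac{-164 + d}{-85 + A}$
$y{\left(R \right)} = 0$ ($y{\left(R \right)} = - \frac{R - R}{3} = \left(- \frac{1}{3}\right) 0 = 0$)
$f{\left(q \right)} = 0$ ($f{\left(q \right)} = 0 q = 0$)
$T{\left(b,113 \right)} + f{\left(24 \right)} = \frac{-164 + 1}{-85 + 113} + 0 = \frac{1}{28} \left(-163\right) + 0 = - \frac{163}{28} + 0 = - \frac{163}{28}$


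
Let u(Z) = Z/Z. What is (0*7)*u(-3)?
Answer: 0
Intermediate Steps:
u(Z) = 1
(0*7)*u(-3) = (0*7)*1 = 0*1 = 0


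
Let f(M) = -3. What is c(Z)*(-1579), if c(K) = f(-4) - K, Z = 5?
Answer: 12632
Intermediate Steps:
c(K) = -3 - K
c(Z)*(-1579) = (-3 - 1*5)*(-1579) = (-3 - 5)*(-1579) = -8*(-1579) = 12632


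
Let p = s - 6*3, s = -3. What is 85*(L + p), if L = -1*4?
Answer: -2125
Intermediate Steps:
p = -21 (p = -3 - 6*3 = -3 - 18 = -21)
L = -4
85*(L + p) = 85*(-4 - 21) = 85*(-25) = -2125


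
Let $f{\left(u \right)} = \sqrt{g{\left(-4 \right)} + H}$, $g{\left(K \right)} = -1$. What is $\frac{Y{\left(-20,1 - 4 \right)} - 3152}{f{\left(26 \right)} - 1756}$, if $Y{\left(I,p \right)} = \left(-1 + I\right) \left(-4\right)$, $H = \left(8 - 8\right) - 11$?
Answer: $\frac{103604}{59299} + \frac{118 i \sqrt{3}}{59299} \approx 1.7471 + 0.0034466 i$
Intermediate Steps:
$H = -11$ ($H = 0 - 11 = -11$)
$Y{\left(I,p \right)} = 4 - 4 I$
$f{\left(u \right)} = 2 i \sqrt{3}$ ($f{\left(u \right)} = \sqrt{-1 - 11} = \sqrt{-12} = 2 i \sqrt{3}$)
$\frac{Y{\left(-20,1 - 4 \right)} - 3152}{f{\left(26 \right)} - 1756} = \frac{\left(4 - -80\right) - 3152}{2 i \sqrt{3} - 1756} = \frac{\left(4 + 80\right) - 3152}{-1756 + 2 i \sqrt{3}} = \frac{84 - 3152}{-1756 + 2 i \sqrt{3}} = - \frac{3068}{-1756 + 2 i \sqrt{3}}$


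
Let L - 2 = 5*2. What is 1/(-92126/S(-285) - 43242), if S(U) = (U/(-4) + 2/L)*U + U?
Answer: -82555/3569474806 ≈ -2.3128e-5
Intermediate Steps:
L = 12 (L = 2 + 5*2 = 2 + 10 = 12)
S(U) = U + U*(⅙ - U/4) (S(U) = (U/(-4) + 2/12)*U + U = (U*(-¼) + 2*(1/12))*U + U = (-U/4 + ⅙)*U + U = (⅙ - U/4)*U + U = U*(⅙ - U/4) + U = U + U*(⅙ - U/4))
1/(-92126/S(-285) - 43242) = 1/(-92126*(-4/(95*(14 - 3*(-285)))) - 43242) = 1/(-92126*(-4/(95*(14 + 855))) - 43242) = 1/(-92126/((1/12)*(-285)*869) - 43242) = 1/(-92126/(-82555/4) - 43242) = 1/(-92126*(-4/82555) - 43242) = 1/(368504/82555 - 43242) = 1/(-3569474806/82555) = -82555/3569474806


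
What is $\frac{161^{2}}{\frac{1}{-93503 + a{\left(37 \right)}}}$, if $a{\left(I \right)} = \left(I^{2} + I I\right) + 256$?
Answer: $-2346083789$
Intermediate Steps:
$a{\left(I \right)} = 256 + 2 I^{2}$ ($a{\left(I \right)} = \left(I^{2} + I^{2}\right) + 256 = 2 I^{2} + 256 = 256 + 2 I^{2}$)
$\frac{161^{2}}{\frac{1}{-93503 + a{\left(37 \right)}}} = \frac{161^{2}}{\frac{1}{-93503 + \left(256 + 2 \cdot 37^{2}\right)}} = \frac{25921}{\frac{1}{-93503 + \left(256 + 2 \cdot 1369\right)}} = \frac{25921}{\frac{1}{-93503 + \left(256 + 2738\right)}} = \frac{25921}{\frac{1}{-93503 + 2994}} = \frac{25921}{\frac{1}{-90509}} = \frac{25921}{- \frac{1}{90509}} = 25921 \left(-90509\right) = -2346083789$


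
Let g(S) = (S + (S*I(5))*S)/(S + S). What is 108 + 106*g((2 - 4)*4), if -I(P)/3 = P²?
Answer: 31961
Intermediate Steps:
I(P) = -3*P²
g(S) = (S - 75*S²)/(2*S) (g(S) = (S + (S*(-3*5²))*S)/(S + S) = (S + (S*(-3*25))*S)/((2*S)) = (S + (S*(-75))*S)*(1/(2*S)) = (S + (-75*S)*S)*(1/(2*S)) = (S - 75*S²)*(1/(2*S)) = (S - 75*S²)/(2*S))
108 + 106*g((2 - 4)*4) = 108 + 106*(½ - 75*(2 - 4)*4/2) = 108 + 106*(½ - (-75)*4) = 108 + 106*(½ - 75/2*(-8)) = 108 + 106*(½ + 300) = 108 + 106*(601/2) = 108 + 31853 = 31961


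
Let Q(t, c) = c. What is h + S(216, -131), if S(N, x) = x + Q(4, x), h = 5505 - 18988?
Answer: -13745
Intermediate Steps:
h = -13483
S(N, x) = 2*x (S(N, x) = x + x = 2*x)
h + S(216, -131) = -13483 + 2*(-131) = -13483 - 262 = -13745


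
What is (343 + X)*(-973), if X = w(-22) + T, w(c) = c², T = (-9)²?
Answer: -883484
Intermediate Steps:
T = 81
X = 565 (X = (-22)² + 81 = 484 + 81 = 565)
(343 + X)*(-973) = (343 + 565)*(-973) = 908*(-973) = -883484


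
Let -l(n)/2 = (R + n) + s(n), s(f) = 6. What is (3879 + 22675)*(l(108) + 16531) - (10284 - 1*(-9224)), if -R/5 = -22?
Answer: 427048474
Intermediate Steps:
R = 110 (R = -5*(-22) = 110)
l(n) = -232 - 2*n (l(n) = -2*((110 + n) + 6) = -2*(116 + n) = -232 - 2*n)
(3879 + 22675)*(l(108) + 16531) - (10284 - 1*(-9224)) = (3879 + 22675)*((-232 - 2*108) + 16531) - (10284 - 1*(-9224)) = 26554*((-232 - 216) + 16531) - (10284 + 9224) = 26554*(-448 + 16531) - 1*19508 = 26554*16083 - 19508 = 427067982 - 19508 = 427048474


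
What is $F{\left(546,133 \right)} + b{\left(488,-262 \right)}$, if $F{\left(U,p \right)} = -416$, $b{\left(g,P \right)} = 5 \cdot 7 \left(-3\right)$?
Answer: $-521$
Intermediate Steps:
$b{\left(g,P \right)} = -105$ ($b{\left(g,P \right)} = 35 \left(-3\right) = -105$)
$F{\left(546,133 \right)} + b{\left(488,-262 \right)} = -416 - 105 = -521$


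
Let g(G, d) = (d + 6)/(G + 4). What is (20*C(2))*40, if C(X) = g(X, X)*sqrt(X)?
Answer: 3200*sqrt(2)/3 ≈ 1508.5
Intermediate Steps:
g(G, d) = (6 + d)/(4 + G)
C(X) = sqrt(X)*(6 + X)/(4 + X) (C(X) = ((6 + X)/(4 + X))*sqrt(X) = sqrt(X)*(6 + X)/(4 + X))
(20*C(2))*40 = (20*(sqrt(2)*(6 + 2)/(4 + 2)))*40 = (20*(sqrt(2)*8/6))*40 = (20*(sqrt(2)*(1/6)*8))*40 = (20*(4*sqrt(2)/3))*40 = (80*sqrt(2)/3)*40 = 3200*sqrt(2)/3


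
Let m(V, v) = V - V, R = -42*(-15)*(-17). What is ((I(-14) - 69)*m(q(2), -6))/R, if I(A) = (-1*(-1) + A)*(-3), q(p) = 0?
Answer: 0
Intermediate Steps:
R = -10710 (R = 630*(-17) = -10710)
m(V, v) = 0
I(A) = -3 - 3*A (I(A) = (1 + A)*(-3) = -3 - 3*A)
((I(-14) - 69)*m(q(2), -6))/R = (((-3 - 3*(-14)) - 69)*0)/(-10710) = (((-3 + 42) - 69)*0)*(-1/10710) = ((39 - 69)*0)*(-1/10710) = -30*0*(-1/10710) = 0*(-1/10710) = 0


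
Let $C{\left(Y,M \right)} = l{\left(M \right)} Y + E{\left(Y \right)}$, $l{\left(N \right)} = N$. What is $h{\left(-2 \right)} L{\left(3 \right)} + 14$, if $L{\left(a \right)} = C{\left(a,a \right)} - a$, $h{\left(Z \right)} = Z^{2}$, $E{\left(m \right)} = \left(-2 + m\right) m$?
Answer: $50$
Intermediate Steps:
$E{\left(m \right)} = m \left(-2 + m\right)$
$C{\left(Y,M \right)} = M Y + Y \left(-2 + Y\right)$
$L{\left(a \right)} = - a + a \left(-2 + 2 a\right)$ ($L{\left(a \right)} = a \left(-2 + a + a\right) - a = a \left(-2 + 2 a\right) - a = - a + a \left(-2 + 2 a\right)$)
$h{\left(-2 \right)} L{\left(3 \right)} + 14 = \left(-2\right)^{2} \cdot 3 \left(-3 + 2 \cdot 3\right) + 14 = 4 \cdot 3 \left(-3 + 6\right) + 14 = 4 \cdot 3 \cdot 3 + 14 = 4 \cdot 9 + 14 = 36 + 14 = 50$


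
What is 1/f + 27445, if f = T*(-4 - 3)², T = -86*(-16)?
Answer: 1850451681/67424 ≈ 27445.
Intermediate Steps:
T = 1376
f = 67424 (f = 1376*(-4 - 3)² = 1376*(-7)² = 1376*49 = 67424)
1/f + 27445 = 1/67424 + 27445 = 1850451681/67424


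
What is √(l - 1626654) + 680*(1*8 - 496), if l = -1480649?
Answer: -331840 + I*√3107303 ≈ -3.3184e+5 + 1762.8*I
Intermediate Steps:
√(l - 1626654) + 680*(1*8 - 496) = √(-1480649 - 1626654) + 680*(1*8 - 496) = √(-3107303) + 680*(8 - 496) = I*√3107303 + 680*(-488) = I*√3107303 - 331840 = -331840 + I*√3107303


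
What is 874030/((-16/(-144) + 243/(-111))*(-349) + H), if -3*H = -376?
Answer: 145525995/141622 ≈ 1027.6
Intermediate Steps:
H = 376/3 (H = -⅓*(-376) = 376/3 ≈ 125.33)
874030/((-16/(-144) + 243/(-111))*(-349) + H) = 874030/((-16/(-144) + 243/(-111))*(-349) + 376/3) = 874030/((-16*(-1/144) + 243*(-1/111))*(-349) + 376/3) = 874030/((⅑ - 81/37)*(-349) + 376/3) = 874030/(-692/333*(-349) + 376/3) = 874030/(241508/333 + 376/3) = 874030/(283244/333) = 874030*(333/283244) = 145525995/141622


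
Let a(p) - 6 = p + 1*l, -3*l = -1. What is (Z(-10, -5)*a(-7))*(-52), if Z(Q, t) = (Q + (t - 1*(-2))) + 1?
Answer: -416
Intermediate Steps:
l = ⅓ (l = -⅓*(-1) = ⅓ ≈ 0.33333)
Z(Q, t) = 3 + Q + t (Z(Q, t) = (Q + (t + 2)) + 1 = (Q + (2 + t)) + 1 = (2 + Q + t) + 1 = 3 + Q + t)
a(p) = 19/3 + p (a(p) = 6 + (p + 1*(⅓)) = 6 + (p + ⅓) = 6 + (⅓ + p) = 19/3 + p)
(Z(-10, -5)*a(-7))*(-52) = ((3 - 10 - 5)*(19/3 - 7))*(-52) = -12*(-⅔)*(-52) = 8*(-52) = -416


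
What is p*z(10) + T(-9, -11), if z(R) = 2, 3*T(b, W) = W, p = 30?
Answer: 169/3 ≈ 56.333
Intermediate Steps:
T(b, W) = W/3
p*z(10) + T(-9, -11) = 30*2 + (1/3)*(-11) = 60 - 11/3 = 169/3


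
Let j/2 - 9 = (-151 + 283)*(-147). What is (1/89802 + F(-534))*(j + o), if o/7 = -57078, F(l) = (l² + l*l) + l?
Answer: -1246023750760864/4989 ≈ -2.4975e+11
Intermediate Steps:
F(l) = l + 2*l² (F(l) = (l² + l²) + l = 2*l² + l = l + 2*l²)
j = -38790 (j = 18 + 2*((-151 + 283)*(-147)) = 18 + 2*(132*(-147)) = 18 + 2*(-19404) = 18 - 38808 = -38790)
o = -399546 (o = 7*(-57078) = -399546)
(1/89802 + F(-534))*(j + o) = (1/89802 - 534*(1 + 2*(-534)))*(-38790 - 399546) = (1/89802 - 534*(1 - 1068))*(-438336) = (1/89802 - 534*(-1067))*(-438336) = (1/89802 + 569778)*(-438336) = (51167203957/89802)*(-438336) = -1246023750760864/4989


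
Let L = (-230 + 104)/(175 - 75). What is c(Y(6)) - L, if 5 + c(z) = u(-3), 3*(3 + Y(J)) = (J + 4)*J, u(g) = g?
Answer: -337/50 ≈ -6.7400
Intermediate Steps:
Y(J) = -3 + J*(4 + J)/3 (Y(J) = -3 + ((J + 4)*J)/3 = -3 + ((4 + J)*J)/3 = -3 + (J*(4 + J))/3 = -3 + J*(4 + J)/3)
c(z) = -8 (c(z) = -5 - 3 = -8)
L = -63/50 (L = -126/100 = -126*1/100 = -63/50 ≈ -1.2600)
c(Y(6)) - L = -8 - 1*(-63/50) = -8 + 63/50 = -337/50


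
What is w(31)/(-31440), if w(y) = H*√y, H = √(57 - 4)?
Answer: -√1643/31440 ≈ -0.0012892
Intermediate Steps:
H = √53 ≈ 7.2801
w(y) = √53*√y
w(31)/(-31440) = (√53*√31)/(-31440) = √1643*(-1/31440) = -√1643/31440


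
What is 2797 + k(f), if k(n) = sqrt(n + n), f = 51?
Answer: 2797 + sqrt(102) ≈ 2807.1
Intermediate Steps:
k(n) = sqrt(2)*sqrt(n) (k(n) = sqrt(2*n) = sqrt(2)*sqrt(n))
2797 + k(f) = 2797 + sqrt(2)*sqrt(51) = 2797 + sqrt(102)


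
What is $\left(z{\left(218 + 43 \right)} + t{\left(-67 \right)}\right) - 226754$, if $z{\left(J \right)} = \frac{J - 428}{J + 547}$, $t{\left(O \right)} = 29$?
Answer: $- \frac{183193967}{808} \approx -2.2673 \cdot 10^{5}$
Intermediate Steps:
$z{\left(J \right)} = \frac{-428 + J}{547 + J}$
$\left(z{\left(218 + 43 \right)} + t{\left(-67 \right)}\right) - 226754 = \left(\frac{-428 + \left(218 + 43\right)}{547 + \left(218 + 43\right)} + 29\right) - 226754 = \left(\frac{-428 + 261}{547 + 261} + 29\right) - 226754 = \left(\frac{1}{808} \left(-167\right) + 29\right) - 226754 = \left(- \frac{167}{808} + 29\right) - 226754 = \frac{23265}{808} - 226754 = - \frac{183193967}{808}$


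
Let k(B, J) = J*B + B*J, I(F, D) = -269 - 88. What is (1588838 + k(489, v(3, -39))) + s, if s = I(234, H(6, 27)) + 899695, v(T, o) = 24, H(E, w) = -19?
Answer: 2511648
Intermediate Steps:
I(F, D) = -357
k(B, J) = 2*B*J (k(B, J) = B*J + B*J = 2*B*J)
s = 899338 (s = -357 + 899695 = 899338)
(1588838 + k(489, v(3, -39))) + s = (1588838 + 2*489*24) + 899338 = (1588838 + 23472) + 899338 = 1612310 + 899338 = 2511648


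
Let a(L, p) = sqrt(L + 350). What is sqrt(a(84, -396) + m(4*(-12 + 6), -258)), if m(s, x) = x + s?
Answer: sqrt(-282 + sqrt(434)) ≈ 16.161*I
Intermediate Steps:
a(L, p) = sqrt(350 + L)
m(s, x) = s + x
sqrt(a(84, -396) + m(4*(-12 + 6), -258)) = sqrt(sqrt(350 + 84) + (4*(-12 + 6) - 258)) = sqrt(sqrt(434) + (4*(-6) - 258)) = sqrt(sqrt(434) + (-24 - 258)) = sqrt(sqrt(434) - 282) = sqrt(-282 + sqrt(434))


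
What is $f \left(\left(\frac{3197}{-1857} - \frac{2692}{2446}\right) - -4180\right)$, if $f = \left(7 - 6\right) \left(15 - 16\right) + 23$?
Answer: $\frac{208710359594}{2271111} \approx 91898.0$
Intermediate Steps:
$f = 22$ ($f = 1 \left(-1\right) + 23 = -1 + 23 = 22$)
$f \left(\left(\frac{3197}{-1857} - \frac{2692}{2446}\right) - -4180\right) = 22 \left(\left(\frac{3197}{-1857} - \frac{2692}{2446}\right) - -4180\right) = 22 \left(\left(3197 \left(- \frac{1}{1857}\right) - \frac{1346}{1223}\right) + 4180\right) = 22 \left(\left(- \frac{3197}{1857} - \frac{1346}{1223}\right) + 4180\right) = 22 \left(- \frac{6409453}{2271111} + 4180\right) = 22 \cdot \frac{9486834527}{2271111} = \frac{208710359594}{2271111}$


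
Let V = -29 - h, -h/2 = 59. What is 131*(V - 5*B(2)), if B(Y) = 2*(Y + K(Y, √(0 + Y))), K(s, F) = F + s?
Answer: 6419 - 1310*√2 ≈ 4566.4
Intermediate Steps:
h = -118 (h = -2*59 = -118)
B(Y) = 2*√Y + 4*Y (B(Y) = 2*(Y + (√(0 + Y) + Y)) = 2*(Y + (√Y + Y)) = 2*(Y + (Y + √Y)) = 2*(√Y + 2*Y) = 2*√Y + 4*Y)
V = 89 (V = -29 - 1*(-118) = -29 + 118 = 89)
131*(V - 5*B(2)) = 131*(89 - 5*(2*√2 + 4*2)) = 131*(89 - 5*(2*√2 + 8)) = 131*(89 - 5*(8 + 2*√2)) = 131*(89 + (-40 - 10*√2)) = 131*(49 - 10*√2) = 6419 - 1310*√2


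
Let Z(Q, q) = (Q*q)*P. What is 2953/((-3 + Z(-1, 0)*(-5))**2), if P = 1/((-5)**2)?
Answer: 2953/9 ≈ 328.11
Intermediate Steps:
P = 1/25 ≈ 0.040000
Z(Q, q) = Q*q/25 (Z(Q, q) = (Q*q)*(1/25) = Q*q/25)
2953/((-3 + Z(-1, 0)*(-5))**2) = 2953/((-3 + ((1/25)*(-1)*0)*(-5))**2) = 2953/((-3 + 0*(-5))**2) = 2953/((-3 + 0)**2) = 2953/((-3)**2) = 2953/9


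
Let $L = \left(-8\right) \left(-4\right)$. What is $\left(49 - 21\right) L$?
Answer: $896$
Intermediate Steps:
$L = 32$
$\left(49 - 21\right) L = \left(49 - 21\right) 32 = 28 \cdot 32 = 896$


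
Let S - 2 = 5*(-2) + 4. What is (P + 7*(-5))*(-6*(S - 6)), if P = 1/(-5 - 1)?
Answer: -2110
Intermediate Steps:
S = -4 (S = 2 + (5*(-2) + 4) = 2 + (-10 + 4) = 2 - 6 = -4)
P = -⅙ (P = 1/(-6) = -⅙ ≈ -0.16667)
(P + 7*(-5))*(-6*(S - 6)) = (-⅙ + 7*(-5))*(-6*(-4 - 6)) = (-⅙ - 35)*(-6*(-10)) = -211/6*60 = -2110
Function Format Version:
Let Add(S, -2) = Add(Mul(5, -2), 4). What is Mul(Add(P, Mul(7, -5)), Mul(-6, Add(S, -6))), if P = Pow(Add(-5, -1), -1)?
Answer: -2110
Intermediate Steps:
S = -4 (S = Add(2, Add(Mul(5, -2), 4)) = Add(2, Add(-10, 4)) = Add(2, -6) = -4)
P = Rational(-1, 6) (P = Pow(-6, -1) = Rational(-1, 6) ≈ -0.16667)
Mul(Add(P, Mul(7, -5)), Mul(-6, Add(S, -6))) = Mul(Add(Rational(-1, 6), Mul(7, -5)), Mul(-6, Add(-4, -6))) = Mul(Add(Rational(-1, 6), -35), Mul(-6, -10)) = Mul(Rational(-211, 6), 60) = -2110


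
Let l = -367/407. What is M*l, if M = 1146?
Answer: -420582/407 ≈ -1033.4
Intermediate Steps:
l = -367/407 (l = -367*1/407 = -367/407 ≈ -0.90172)
M*l = 1146*(-367/407) = -420582/407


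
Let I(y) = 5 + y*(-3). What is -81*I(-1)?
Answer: -648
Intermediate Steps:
I(y) = 5 - 3*y
-81*I(-1) = -81*(5 - 3*(-1)) = -81*(5 + 3) = -81*8 = -648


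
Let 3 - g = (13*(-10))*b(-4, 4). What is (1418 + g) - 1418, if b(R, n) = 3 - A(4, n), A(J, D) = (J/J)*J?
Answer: -127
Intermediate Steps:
A(J, D) = J (A(J, D) = 1*J = J)
b(R, n) = -1 (b(R, n) = 3 - 1*4 = 3 - 4 = -1)
g = -127 (g = 3 - 13*(-10)*(-1) = 3 - (-130)*(-1) = 3 - 1*130 = 3 - 130 = -127)
(1418 + g) - 1418 = (1418 - 127) - 1418 = 1291 - 1418 = -127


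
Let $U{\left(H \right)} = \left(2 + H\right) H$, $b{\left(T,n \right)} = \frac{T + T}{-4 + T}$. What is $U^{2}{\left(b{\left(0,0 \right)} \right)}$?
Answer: $0$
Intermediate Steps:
$b{\left(T,n \right)} = \frac{2 T}{-4 + T}$
$U{\left(H \right)} = H \left(2 + H\right)$
$U^{2}{\left(b{\left(0,0 \right)} \right)} = \left(2 \cdot 0 \frac{1}{-4 + 0} \left(2 + 2 \cdot 0 \frac{1}{-4 + 0}\right)\right)^{2} = \left(2 \cdot 0 \frac{1}{-4} \left(2 + 2 \cdot 0 \frac{1}{-4}\right)\right)^{2} = \left(2 \cdot 0 \left(- \frac{1}{4}\right) \left(2 + 2 \cdot 0 \left(- \frac{1}{4}\right)\right)\right)^{2} = \left(0 \left(2 + 0\right)\right)^{2} = \left(0 \cdot 2\right)^{2} = 0^{2} = 0$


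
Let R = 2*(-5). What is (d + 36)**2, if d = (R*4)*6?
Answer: 41616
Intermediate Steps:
R = -10
d = -240 (d = -10*4*6 = -40*6 = -240)
(d + 36)**2 = (-240 + 36)**2 = (-204)**2 = 41616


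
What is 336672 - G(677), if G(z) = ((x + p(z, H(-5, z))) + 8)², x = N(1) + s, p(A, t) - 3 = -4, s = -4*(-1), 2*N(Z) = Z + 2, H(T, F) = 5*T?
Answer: 1346063/4 ≈ 3.3652e+5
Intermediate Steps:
N(Z) = 1 + Z/2 (N(Z) = (Z + 2)/2 = (2 + Z)/2 = 1 + Z/2)
s = 4
p(A, t) = -1 (p(A, t) = 3 - 4 = -1)
x = 11/2 (x = (1 + (½)*1) + 4 = (1 + ½) + 4 = 3/2 + 4 = 11/2 ≈ 5.5000)
G(z) = 625/4 (G(z) = ((11/2 - 1) + 8)² = (9/2 + 8)² = (25/2)² = 625/4)
336672 - G(677) = 336672 - 1*625/4 = 336672 - 625/4 = 1346063/4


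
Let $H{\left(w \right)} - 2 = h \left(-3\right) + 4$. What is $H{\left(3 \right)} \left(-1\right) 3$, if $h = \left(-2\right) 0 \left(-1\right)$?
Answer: $-18$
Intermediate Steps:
$h = 0$ ($h = 0 \left(-1\right) = 0$)
$H{\left(w \right)} = 6$ ($H{\left(w \right)} = 2 + \left(0 \left(-3\right) + 4\right) = 2 + \left(0 + 4\right) = 2 + 4 = 6$)
$H{\left(3 \right)} \left(-1\right) 3 = 6 \left(-1\right) 3 = \left(-6\right) 3 = -18$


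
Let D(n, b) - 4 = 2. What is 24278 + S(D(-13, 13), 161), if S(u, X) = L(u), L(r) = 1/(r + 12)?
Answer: 437005/18 ≈ 24278.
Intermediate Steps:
D(n, b) = 6 (D(n, b) = 4 + 2 = 6)
L(r) = 1/(12 + r)
S(u, X) = 1/(12 + u)
24278 + S(D(-13, 13), 161) = 24278 + 1/(12 + 6) = 24278 + 1/18 = 437005/18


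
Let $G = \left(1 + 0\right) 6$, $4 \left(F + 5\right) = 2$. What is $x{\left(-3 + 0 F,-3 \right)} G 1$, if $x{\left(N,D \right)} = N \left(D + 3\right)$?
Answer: $0$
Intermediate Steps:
$F = - \frac{9}{2}$ ($F = -5 + \frac{1}{4} \cdot 2 = -5 + \frac{1}{2} = - \frac{9}{2} \approx -4.5$)
$x{\left(N,D \right)} = N \left(3 + D\right)$
$G = 6$ ($G = 1 \cdot 6 = 6$)
$x{\left(-3 + 0 F,-3 \right)} G 1 = \left(-3 + 0 \left(- \frac{9}{2}\right)\right) \left(3 - 3\right) 6 \cdot 1 = \left(-3 + 0\right) 0 \cdot 6 \cdot 1 = \left(-3\right) 0 \cdot 6 \cdot 1 = 0 \cdot 6 \cdot 1 = 0 \cdot 1 = 0$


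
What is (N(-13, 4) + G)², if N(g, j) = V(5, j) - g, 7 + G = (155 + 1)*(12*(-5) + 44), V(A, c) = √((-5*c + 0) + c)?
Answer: 6200084 - 19920*I ≈ 6.2001e+6 - 19920.0*I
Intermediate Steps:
V(A, c) = 2*√(-c) (V(A, c) = √(-5*c + c) = √(-4*c) = 2*√(-c))
G = -2503 (G = -7 + (155 + 1)*(12*(-5) + 44) = -7 + 156*(-60 + 44) = -7 + 156*(-16) = -7 - 2496 = -2503)
N(g, j) = -g + 2*√(-j) (N(g, j) = 2*√(-j) - g = -g + 2*√(-j))
(N(-13, 4) + G)² = ((-1*(-13) + 2*√(-1*4)) - 2503)² = ((13 + 2*√(-4)) - 2503)² = ((13 + 2*(2*I)) - 2503)² = ((13 + 4*I) - 2503)² = (-2490 + 4*I)²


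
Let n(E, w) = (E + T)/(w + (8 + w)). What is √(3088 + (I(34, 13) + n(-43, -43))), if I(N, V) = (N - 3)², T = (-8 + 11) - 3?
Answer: √24637470/78 ≈ 63.636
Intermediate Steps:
T = 0 (T = 3 - 3 = 0)
I(N, V) = (-3 + N)²
n(E, w) = E/(8 + 2*w) (n(E, w) = (E + 0)/(w + (8 + w)) = E/(8 + 2*w))
√(3088 + (I(34, 13) + n(-43, -43))) = √(3088 + ((-3 + 34)² + (½)*(-43)/(4 - 43))) = √(3088 + (31² + (½)*(-43)/(-39))) = √(3088 + (961 + (½)*(-43)*(-1/39))) = √(3088 + (961 + 43/78)) = √(3088 + 75001/78) = √(315865/78) = √24637470/78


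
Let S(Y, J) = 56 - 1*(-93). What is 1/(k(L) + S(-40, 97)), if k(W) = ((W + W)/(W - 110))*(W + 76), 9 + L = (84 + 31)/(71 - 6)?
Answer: 1651/260005 ≈ 0.0063499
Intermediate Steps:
L = -94/13 (L = -9 + (84 + 31)/(71 - 6) = -9 + 115/65 = -9 + 115*(1/65) = -9 + 23/13 = -94/13 ≈ -7.2308)
k(W) = 2*W*(76 + W)/(-110 + W) (k(W) = ((2*W)/(-110 + W))*(76 + W) = (2*W/(-110 + W))*(76 + W) = 2*W*(76 + W)/(-110 + W))
S(Y, J) = 149 (S(Y, J) = 56 + 93 = 149)
1/(k(L) + S(-40, 97)) = 1/(2*(-94/13)*(76 - 94/13)/(-110 - 94/13) + 149) = 1/(2*(-94/13)*(894/13)/(-1524/13) + 149) = 1/(2*(-94/13)*(-13/1524)*(894/13) + 149) = 1/(14006/1651 + 149) = 1/(260005/1651) = 1651/260005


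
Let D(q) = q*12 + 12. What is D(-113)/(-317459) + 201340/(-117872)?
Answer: -15939693773/9354881812 ≈ -1.7039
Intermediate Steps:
D(q) = 12 + 12*q (D(q) = 12*q + 12 = 12 + 12*q)
D(-113)/(-317459) + 201340/(-117872) = (12 + 12*(-113))/(-317459) + 201340/(-117872) = (12 - 1356)*(-1/317459) + 201340*(-1/117872) = -1344*(-1/317459) - 50335/29468 = 1344/317459 - 50335/29468 = -15939693773/9354881812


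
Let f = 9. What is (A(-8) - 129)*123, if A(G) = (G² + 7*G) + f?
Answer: -13776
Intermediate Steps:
A(G) = 9 + G² + 7*G (A(G) = (G² + 7*G) + 9 = 9 + G² + 7*G)
(A(-8) - 129)*123 = ((9 + (-8)² + 7*(-8)) - 129)*123 = ((9 + 64 - 56) - 129)*123 = (17 - 129)*123 = -112*123 = -13776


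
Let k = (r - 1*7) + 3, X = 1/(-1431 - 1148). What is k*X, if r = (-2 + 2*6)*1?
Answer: -6/2579 ≈ -0.0023265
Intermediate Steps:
X = -1/2579 (X = 1/(-2579) = -1/2579 ≈ -0.00038775)
r = 10 (r = (-2 + 12)*1 = 10*1 = 10)
k = 6 (k = (10 - 1*7) + 3 = (10 - 7) + 3 = 3 + 3 = 6)
k*X = 6*(-1/2579) = -6/2579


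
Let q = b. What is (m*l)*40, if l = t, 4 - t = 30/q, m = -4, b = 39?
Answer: -6720/13 ≈ -516.92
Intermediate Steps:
q = 39
t = 42/13 (t = 4 - 30/39 = 4 - 1*10/13 = 4 - 10/13 = 42/13 ≈ 3.2308)
l = 42/13 ≈ 3.2308
(m*l)*40 = -4*42/13*40 = -168/13*40 = -6720/13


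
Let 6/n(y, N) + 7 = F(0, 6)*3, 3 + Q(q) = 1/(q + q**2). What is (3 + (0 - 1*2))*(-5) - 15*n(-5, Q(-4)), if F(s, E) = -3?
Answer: 5/8 ≈ 0.62500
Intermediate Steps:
Q(q) = -3 + 1/(q + q**2)
n(y, N) = -3/8 (n(y, N) = 6/(-7 - 3*3) = 6/(-7 - 9) = 6/(-16) = 6*(-1/16) = -3/8)
(3 + (0 - 1*2))*(-5) - 15*n(-5, Q(-4)) = (3 + (0 - 1*2))*(-5) - 15*(-3/8) = (3 + (0 - 2))*(-5) + 45/8 = (3 - 2)*(-5) + 45/8 = 1*(-5) + 45/8 = -5 + 45/8 = 5/8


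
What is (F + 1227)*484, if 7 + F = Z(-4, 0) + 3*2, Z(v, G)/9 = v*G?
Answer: 593384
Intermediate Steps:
Z(v, G) = 9*G*v (Z(v, G) = 9*(v*G) = 9*(G*v) = 9*G*v)
F = -1 (F = -7 + (9*0*(-4) + 3*2) = -7 + (0 + 6) = -7 + 6 = -1)
(F + 1227)*484 = (-1 + 1227)*484 = 1226*484 = 593384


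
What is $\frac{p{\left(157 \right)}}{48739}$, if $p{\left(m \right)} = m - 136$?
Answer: $\frac{21}{48739} \approx 0.00043087$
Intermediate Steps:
$p{\left(m \right)} = -136 + m$
$\frac{p{\left(157 \right)}}{48739} = \frac{-136 + 157}{48739} = 21 \cdot \frac{1}{48739} = \frac{21}{48739}$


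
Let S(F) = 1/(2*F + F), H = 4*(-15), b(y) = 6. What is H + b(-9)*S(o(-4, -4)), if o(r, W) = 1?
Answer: -58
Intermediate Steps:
H = -60
S(F) = 1/(3*F)
H + b(-9)*S(o(-4, -4)) = -60 + 6*((⅓)/1) = -60 + 6*((⅓)*1) = -60 + 6*(⅓) = -60 + 2 = -58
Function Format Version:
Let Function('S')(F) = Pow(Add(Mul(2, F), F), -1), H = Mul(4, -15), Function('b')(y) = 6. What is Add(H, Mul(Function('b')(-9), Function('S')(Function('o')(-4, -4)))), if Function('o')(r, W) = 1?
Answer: -58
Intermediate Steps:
H = -60
Function('S')(F) = Mul(Rational(1, 3), Pow(F, -1)) (Function('S')(F) = Pow(Mul(3, F), -1) = Mul(Rational(1, 3), Pow(F, -1)))
Add(H, Mul(Function('b')(-9), Function('S')(Function('o')(-4, -4)))) = Add(-60, Mul(6, Mul(Rational(1, 3), Pow(1, -1)))) = Add(-60, Mul(6, Mul(Rational(1, 3), 1))) = Add(-60, Mul(6, Rational(1, 3))) = Add(-60, 2) = -58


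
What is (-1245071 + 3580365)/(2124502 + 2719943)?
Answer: 2335294/4844445 ≈ 0.48206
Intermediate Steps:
(-1245071 + 3580365)/(2124502 + 2719943) = 2335294/4844445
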